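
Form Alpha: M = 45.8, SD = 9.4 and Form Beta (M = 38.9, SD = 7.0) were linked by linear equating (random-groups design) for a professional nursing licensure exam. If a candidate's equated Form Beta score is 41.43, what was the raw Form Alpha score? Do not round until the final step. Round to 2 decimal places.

49.20

Invert y = (SD_Y/SD_X)(x − M_X) + M_Y:
x = (SD_X/SD_Y)(y − M_Y) + M_X = (9.4/7.0)(41.43 − 38.9) + 45.8
x = 1.342857 × 2.530 + 45.8 = 49.20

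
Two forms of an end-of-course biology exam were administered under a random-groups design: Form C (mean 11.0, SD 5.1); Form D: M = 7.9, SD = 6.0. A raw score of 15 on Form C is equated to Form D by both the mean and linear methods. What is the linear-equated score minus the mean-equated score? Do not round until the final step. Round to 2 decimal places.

0.71

Mean-equated: 15 + (7.9 − 11.0) = 11.90
Linear-equated: (6.0/5.1)(15 − 11.0) + 7.9 = 12.606
Difference = 12.606 − 11.90 = 0.71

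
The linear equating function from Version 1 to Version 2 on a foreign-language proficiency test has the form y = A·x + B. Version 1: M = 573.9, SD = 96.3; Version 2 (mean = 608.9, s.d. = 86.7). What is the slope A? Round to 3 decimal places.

A = SD_Y / SD_X = 86.7 / 96.3 = 0.900

0.900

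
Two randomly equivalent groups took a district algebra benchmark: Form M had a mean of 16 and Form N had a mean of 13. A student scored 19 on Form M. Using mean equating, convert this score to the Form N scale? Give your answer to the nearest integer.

16

Mean equating: y = x + (M_Y − M_X) = 19 + (13 − 16) = 16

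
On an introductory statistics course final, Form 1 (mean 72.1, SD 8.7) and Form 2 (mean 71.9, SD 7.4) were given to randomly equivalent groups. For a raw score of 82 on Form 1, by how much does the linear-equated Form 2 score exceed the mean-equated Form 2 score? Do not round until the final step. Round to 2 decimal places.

Mean-equated: 82 + (71.9 − 72.1) = 81.80
Linear-equated: (7.4/8.7)(82 − 72.1) + 71.9 = 80.321
Difference = 80.321 − 81.80 = -1.48

-1.48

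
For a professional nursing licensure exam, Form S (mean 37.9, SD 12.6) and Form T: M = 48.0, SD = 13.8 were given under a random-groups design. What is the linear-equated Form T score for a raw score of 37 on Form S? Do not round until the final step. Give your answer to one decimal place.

47.0

Linear equating: y = (SD_Y/SD_X)(x − M_X) + M_Y
y = (13.8/12.6)(37 − 37.9) + 48.0
y = 1.095238 × -0.9 + 48.0 = -0.9857 + 48.0 = 47.0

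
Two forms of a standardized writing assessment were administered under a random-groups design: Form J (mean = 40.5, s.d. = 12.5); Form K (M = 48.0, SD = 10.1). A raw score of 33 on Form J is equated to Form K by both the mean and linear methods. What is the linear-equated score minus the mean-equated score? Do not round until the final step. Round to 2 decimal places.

1.44

Mean-equated: 33 + (48.0 − 40.5) = 40.50
Linear-equated: (10.1/12.5)(33 − 40.5) + 48.0 = 41.940
Difference = 41.940 − 40.50 = 1.44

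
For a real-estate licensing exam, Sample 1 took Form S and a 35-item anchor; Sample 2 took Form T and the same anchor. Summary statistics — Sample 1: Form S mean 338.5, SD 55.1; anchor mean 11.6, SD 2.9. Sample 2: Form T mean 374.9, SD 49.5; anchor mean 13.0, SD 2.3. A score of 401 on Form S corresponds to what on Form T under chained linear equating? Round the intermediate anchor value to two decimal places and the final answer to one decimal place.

Form S → anchor (Sample 1): v = (2.9/55.1)(401 − 338.5) + 11.6 = 14.89
anchor → Form T (Sample 2): y = (49.5/2.3)(14.89 − 13.0) + 374.9 = 415.6

415.6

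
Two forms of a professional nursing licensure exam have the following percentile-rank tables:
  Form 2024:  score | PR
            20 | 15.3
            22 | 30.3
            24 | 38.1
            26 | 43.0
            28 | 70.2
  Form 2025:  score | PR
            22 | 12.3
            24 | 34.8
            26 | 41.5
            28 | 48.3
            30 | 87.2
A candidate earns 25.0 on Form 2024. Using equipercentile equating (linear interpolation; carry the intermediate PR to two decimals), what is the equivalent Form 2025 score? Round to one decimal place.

25.7

PR of 25.0 on Form 2024: 38.1 + (25.0 − 24)/(26 − 24) × (43.0 − 38.1) = 40.55
On Form 2025, PR 40.55 falls between score 24 (PR 34.8) and 26 (PR 41.5).
Interpolate: 24 + (40.55 − 34.8)/(41.5 − 34.8) × (26 − 24) = 25.7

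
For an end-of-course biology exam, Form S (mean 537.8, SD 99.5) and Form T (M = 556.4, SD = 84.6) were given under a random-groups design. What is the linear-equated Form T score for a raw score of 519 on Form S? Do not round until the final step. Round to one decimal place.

Linear equating: y = (SD_Y/SD_X)(x − M_X) + M_Y
y = (84.6/99.5)(519 − 537.8) + 556.4
y = 0.850251 × -18.8 + 556.4 = -15.9847 + 556.4 = 540.4

540.4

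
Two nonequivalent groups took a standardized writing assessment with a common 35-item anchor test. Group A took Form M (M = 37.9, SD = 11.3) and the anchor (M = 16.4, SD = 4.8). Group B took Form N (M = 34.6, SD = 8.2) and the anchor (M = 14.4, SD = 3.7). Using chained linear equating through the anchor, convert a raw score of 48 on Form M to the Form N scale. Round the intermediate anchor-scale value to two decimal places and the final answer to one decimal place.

Form M → anchor (Group A): v = (4.8/11.3)(48 − 37.9) + 16.4 = 20.69
anchor → Form N (Group B): y = (8.2/3.7)(20.69 − 14.4) + 34.6 = 48.5

48.5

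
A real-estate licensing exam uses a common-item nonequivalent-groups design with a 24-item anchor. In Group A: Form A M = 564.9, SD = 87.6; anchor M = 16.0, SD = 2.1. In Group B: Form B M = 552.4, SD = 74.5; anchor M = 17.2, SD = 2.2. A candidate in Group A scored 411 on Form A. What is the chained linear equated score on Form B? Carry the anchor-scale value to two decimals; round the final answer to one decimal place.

386.8

Form A → anchor (Group A): v = (2.1/87.6)(411 − 564.9) + 16.0 = 12.31
anchor → Form B (Group B): y = (74.5/2.2)(12.31 − 17.2) + 552.4 = 386.8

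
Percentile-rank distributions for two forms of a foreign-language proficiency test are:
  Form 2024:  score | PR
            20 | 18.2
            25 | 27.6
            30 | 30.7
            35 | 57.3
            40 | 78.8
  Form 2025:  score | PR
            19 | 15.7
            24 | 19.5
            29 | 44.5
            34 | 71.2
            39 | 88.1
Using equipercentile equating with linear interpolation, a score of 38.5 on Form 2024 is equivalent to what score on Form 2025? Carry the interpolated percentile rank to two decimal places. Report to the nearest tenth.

PR of 38.5 on Form 2024: 57.3 + (38.5 − 35)/(40 − 35) × (78.8 − 57.3) = 72.35
On Form 2025, PR 72.35 falls between score 34 (PR 71.2) and 39 (PR 88.1).
Interpolate: 34 + (72.35 − 71.2)/(88.1 − 71.2) × (39 − 34) = 34.3

34.3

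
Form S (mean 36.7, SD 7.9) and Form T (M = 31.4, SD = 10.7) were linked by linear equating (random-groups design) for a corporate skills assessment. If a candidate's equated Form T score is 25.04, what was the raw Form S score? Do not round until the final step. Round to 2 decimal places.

32.00

Invert y = (SD_Y/SD_X)(x − M_X) + M_Y:
x = (SD_X/SD_Y)(y − M_Y) + M_X = (7.9/10.7)(25.04 − 31.4) + 36.7
x = 0.738318 × -6.360 + 36.7 = 32.00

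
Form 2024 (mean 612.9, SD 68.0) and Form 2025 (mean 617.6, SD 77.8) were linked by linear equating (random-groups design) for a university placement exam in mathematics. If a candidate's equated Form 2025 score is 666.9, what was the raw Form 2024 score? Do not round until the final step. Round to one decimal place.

656.0

Invert y = (SD_Y/SD_X)(x − M_X) + M_Y:
x = (SD_X/SD_Y)(y − M_Y) + M_X = (68.0/77.8)(666.9 − 617.6) + 612.9
x = 0.874036 × 49.300 + 612.9 = 656.0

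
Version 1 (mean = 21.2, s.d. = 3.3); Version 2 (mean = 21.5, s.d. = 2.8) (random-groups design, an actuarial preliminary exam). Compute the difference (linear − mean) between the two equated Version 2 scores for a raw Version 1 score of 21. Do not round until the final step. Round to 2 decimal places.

0.03

Mean-equated: 21 + (21.5 − 21.2) = 21.30
Linear-equated: (2.8/3.3)(21 − 21.2) + 21.5 = 21.330
Difference = 21.330 − 21.30 = 0.03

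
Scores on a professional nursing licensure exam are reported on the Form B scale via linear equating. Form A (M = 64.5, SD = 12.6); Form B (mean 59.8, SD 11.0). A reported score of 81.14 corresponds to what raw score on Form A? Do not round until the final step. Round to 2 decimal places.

Invert y = (SD_Y/SD_X)(x − M_X) + M_Y:
x = (SD_X/SD_Y)(y − M_Y) + M_X = (12.6/11.0)(81.14 − 59.8) + 64.5
x = 1.145455 × 21.340 + 64.5 = 88.94

88.94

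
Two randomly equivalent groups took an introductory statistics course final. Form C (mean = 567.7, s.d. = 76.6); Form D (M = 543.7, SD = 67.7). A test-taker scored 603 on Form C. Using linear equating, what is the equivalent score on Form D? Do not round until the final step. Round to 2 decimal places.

574.90

Linear equating: y = (SD_Y/SD_X)(x − M_X) + M_Y
y = (67.7/76.6)(603 − 567.7) + 543.7
y = 0.883812 × 35.3 + 543.7 = 31.1986 + 543.7 = 574.90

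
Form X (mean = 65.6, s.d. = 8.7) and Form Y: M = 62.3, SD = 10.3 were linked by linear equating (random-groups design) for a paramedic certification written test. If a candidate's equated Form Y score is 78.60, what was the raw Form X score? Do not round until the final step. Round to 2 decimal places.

79.37

Invert y = (SD_Y/SD_X)(x − M_X) + M_Y:
x = (SD_X/SD_Y)(y − M_Y) + M_X = (8.7/10.3)(78.60 − 62.3) + 65.6
x = 0.844660 × 16.300 + 65.6 = 79.37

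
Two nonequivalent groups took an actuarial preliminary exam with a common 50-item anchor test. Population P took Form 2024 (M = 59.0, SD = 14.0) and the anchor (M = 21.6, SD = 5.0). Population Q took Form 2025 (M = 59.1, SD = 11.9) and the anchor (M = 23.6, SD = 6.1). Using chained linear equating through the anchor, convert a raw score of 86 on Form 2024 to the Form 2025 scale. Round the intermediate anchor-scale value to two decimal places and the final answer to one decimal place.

Form 2024 → anchor (Population P): v = (5.0/14.0)(86 − 59.0) + 21.6 = 31.24
anchor → Form 2025 (Population Q): y = (11.9/6.1)(31.24 − 23.6) + 59.1 = 74.0

74.0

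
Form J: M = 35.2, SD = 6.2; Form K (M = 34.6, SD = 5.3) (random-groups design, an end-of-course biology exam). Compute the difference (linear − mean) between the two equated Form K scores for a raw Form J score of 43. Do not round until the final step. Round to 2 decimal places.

Mean-equated: 43 + (34.6 − 35.2) = 42.40
Linear-equated: (5.3/6.2)(43 − 35.2) + 34.6 = 41.268
Difference = 41.268 − 42.40 = -1.13

-1.13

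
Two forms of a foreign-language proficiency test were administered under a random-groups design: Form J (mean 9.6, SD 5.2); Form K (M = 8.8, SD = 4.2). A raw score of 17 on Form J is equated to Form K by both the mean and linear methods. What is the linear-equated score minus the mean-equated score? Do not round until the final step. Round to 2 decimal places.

-1.42

Mean-equated: 17 + (8.8 − 9.6) = 16.20
Linear-equated: (4.2/5.2)(17 − 9.6) + 8.8 = 14.777
Difference = 14.777 − 16.20 = -1.42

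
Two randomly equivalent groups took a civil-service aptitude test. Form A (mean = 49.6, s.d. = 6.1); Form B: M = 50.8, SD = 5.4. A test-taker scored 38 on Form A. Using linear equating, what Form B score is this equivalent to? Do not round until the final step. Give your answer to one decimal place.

40.5

Linear equating: y = (SD_Y/SD_X)(x − M_X) + M_Y
y = (5.4/6.1)(38 − 49.6) + 50.8
y = 0.885246 × -11.6 + 50.8 = -10.2689 + 50.8 = 40.5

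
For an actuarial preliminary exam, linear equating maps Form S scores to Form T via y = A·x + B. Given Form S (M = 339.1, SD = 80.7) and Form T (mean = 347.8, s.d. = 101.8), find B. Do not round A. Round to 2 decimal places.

A = SD_Y / SD_X = 101.8 / 80.7 = 1.261462
B = M_Y − A·M_X = 347.8 − 1.261462 × 339.1 = -79.96

-79.96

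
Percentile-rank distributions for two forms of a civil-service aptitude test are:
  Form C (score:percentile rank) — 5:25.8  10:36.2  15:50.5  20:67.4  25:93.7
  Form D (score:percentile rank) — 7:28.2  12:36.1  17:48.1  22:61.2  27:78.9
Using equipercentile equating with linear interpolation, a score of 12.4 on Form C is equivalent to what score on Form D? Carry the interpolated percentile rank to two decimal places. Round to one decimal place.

14.9

PR of 12.4 on Form C: 36.2 + (12.4 − 10)/(15 − 10) × (50.5 − 36.2) = 43.06
On Form D, PR 43.06 falls between score 12 (PR 36.1) and 17 (PR 48.1).
Interpolate: 12 + (43.06 − 36.1)/(48.1 − 36.1) × (17 − 12) = 14.9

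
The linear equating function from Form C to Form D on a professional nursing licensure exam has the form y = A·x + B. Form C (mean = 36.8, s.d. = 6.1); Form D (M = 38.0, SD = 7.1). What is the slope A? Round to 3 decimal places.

A = SD_Y / SD_X = 7.1 / 6.1 = 1.164

1.164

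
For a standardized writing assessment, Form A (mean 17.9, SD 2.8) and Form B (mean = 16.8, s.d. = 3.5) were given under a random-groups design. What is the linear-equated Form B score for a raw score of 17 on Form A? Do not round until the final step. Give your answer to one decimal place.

Linear equating: y = (SD_Y/SD_X)(x − M_X) + M_Y
y = (3.5/2.8)(17 − 17.9) + 16.8
y = 1.250000 × -0.9 + 16.8 = -1.1250 + 16.8 = 15.7

15.7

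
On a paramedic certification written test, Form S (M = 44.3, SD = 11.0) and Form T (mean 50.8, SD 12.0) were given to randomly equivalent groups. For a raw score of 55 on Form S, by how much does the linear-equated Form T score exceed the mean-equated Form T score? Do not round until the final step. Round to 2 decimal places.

0.97

Mean-equated: 55 + (50.8 − 44.3) = 61.50
Linear-equated: (12.0/11.0)(55 − 44.3) + 50.8 = 62.473
Difference = 62.473 − 61.50 = 0.97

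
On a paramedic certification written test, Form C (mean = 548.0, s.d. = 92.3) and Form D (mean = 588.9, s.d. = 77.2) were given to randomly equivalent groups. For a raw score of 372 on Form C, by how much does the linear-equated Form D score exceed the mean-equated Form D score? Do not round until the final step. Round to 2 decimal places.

Mean-equated: 372 + (588.9 − 548.0) = 412.90
Linear-equated: (77.2/92.3)(372 − 548.0) + 588.9 = 441.693
Difference = 441.693 − 412.90 = 28.79

28.79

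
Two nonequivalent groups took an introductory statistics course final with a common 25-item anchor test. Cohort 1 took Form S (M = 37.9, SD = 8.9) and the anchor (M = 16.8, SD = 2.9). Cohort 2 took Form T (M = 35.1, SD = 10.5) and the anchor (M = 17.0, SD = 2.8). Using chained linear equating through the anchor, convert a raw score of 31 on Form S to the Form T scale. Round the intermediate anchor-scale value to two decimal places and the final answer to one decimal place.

Form S → anchor (Cohort 1): v = (2.9/8.9)(31 − 37.9) + 16.8 = 14.55
anchor → Form T (Cohort 2): y = (10.5/2.8)(14.55 − 17.0) + 35.1 = 25.9

25.9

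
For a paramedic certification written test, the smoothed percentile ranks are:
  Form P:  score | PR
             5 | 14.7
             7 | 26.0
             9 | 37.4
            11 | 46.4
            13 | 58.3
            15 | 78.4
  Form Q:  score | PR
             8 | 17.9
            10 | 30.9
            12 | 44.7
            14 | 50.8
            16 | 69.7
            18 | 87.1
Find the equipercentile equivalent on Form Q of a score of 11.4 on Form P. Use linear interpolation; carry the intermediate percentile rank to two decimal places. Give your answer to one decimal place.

PR of 11.4 on Form P: 46.4 + (11.4 − 11)/(13 − 11) × (58.3 − 46.4) = 48.78
On Form Q, PR 48.78 falls between score 12 (PR 44.7) and 14 (PR 50.8).
Interpolate: 12 + (48.78 − 44.7)/(50.8 − 44.7) × (14 − 12) = 13.3

13.3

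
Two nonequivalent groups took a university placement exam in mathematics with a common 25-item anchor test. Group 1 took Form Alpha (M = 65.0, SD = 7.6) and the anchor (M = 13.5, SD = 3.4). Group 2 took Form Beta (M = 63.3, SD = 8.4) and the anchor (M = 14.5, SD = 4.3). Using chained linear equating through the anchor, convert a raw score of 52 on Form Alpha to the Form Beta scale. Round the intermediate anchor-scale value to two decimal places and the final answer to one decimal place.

50.0

Form Alpha → anchor (Group 1): v = (3.4/7.6)(52 − 65.0) + 13.5 = 7.68
anchor → Form Beta (Group 2): y = (8.4/4.3)(7.68 − 14.5) + 63.3 = 50.0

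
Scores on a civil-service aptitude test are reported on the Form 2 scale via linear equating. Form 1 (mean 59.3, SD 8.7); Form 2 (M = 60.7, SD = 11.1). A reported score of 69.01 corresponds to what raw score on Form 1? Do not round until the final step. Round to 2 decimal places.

Invert y = (SD_Y/SD_X)(x − M_X) + M_Y:
x = (SD_X/SD_Y)(y − M_Y) + M_X = (8.7/11.1)(69.01 − 60.7) + 59.3
x = 0.783784 × 8.310 + 59.3 = 65.81

65.81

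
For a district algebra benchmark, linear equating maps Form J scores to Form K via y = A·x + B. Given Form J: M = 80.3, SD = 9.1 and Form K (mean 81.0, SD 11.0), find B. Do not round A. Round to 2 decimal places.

A = SD_Y / SD_X = 11.0 / 9.1 = 1.208791
B = M_Y − A·M_X = 81.0 − 1.208791 × 80.3 = -16.07

-16.07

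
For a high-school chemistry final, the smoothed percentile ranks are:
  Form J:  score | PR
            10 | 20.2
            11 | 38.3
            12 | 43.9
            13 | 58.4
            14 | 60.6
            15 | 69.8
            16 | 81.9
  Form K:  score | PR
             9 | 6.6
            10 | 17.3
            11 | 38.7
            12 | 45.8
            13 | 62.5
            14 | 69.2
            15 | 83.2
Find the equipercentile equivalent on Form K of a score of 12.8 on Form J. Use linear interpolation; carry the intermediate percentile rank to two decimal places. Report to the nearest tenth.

PR of 12.8 on Form J: 43.9 + (12.8 − 12)/(13 − 12) × (58.4 − 43.9) = 55.50
On Form K, PR 55.50 falls between score 12 (PR 45.8) and 13 (PR 62.5).
Interpolate: 12 + (55.50 − 45.8)/(62.5 − 45.8) × (13 − 12) = 12.6

12.6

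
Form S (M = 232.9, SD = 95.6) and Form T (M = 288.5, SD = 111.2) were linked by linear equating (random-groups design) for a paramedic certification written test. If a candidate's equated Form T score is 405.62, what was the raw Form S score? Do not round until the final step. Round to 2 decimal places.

333.59

Invert y = (SD_Y/SD_X)(x − M_X) + M_Y:
x = (SD_X/SD_Y)(y − M_Y) + M_X = (95.6/111.2)(405.62 − 288.5) + 232.9
x = 0.859712 × 117.120 + 232.9 = 333.59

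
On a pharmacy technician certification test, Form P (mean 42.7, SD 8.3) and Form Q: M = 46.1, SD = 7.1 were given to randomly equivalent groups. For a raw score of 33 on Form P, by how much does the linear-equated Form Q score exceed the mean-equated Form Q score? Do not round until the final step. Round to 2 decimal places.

1.40

Mean-equated: 33 + (46.1 − 42.7) = 36.40
Linear-equated: (7.1/8.3)(33 − 42.7) + 46.1 = 37.802
Difference = 37.802 − 36.40 = 1.40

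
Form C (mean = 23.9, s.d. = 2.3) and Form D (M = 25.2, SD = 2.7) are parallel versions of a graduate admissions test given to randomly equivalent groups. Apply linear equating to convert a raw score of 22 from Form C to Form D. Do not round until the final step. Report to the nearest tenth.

Linear equating: y = (SD_Y/SD_X)(x − M_X) + M_Y
y = (2.7/2.3)(22 − 23.9) + 25.2
y = 1.173913 × -1.9 + 25.2 = -2.2304 + 25.2 = 23.0

23.0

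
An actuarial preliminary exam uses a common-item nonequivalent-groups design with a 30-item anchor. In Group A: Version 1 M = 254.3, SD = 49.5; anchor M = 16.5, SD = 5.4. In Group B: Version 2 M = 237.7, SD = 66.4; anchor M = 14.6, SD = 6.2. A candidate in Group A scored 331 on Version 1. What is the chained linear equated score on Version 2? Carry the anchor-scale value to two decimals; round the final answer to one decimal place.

347.7

Version 1 → anchor (Group A): v = (5.4/49.5)(331 − 254.3) + 16.5 = 24.87
anchor → Version 2 (Group B): y = (66.4/6.2)(24.87 − 14.6) + 237.7 = 347.7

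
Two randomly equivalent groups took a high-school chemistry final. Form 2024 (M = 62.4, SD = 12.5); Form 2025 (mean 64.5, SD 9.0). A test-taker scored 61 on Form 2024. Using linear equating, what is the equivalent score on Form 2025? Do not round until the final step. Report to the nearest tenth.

Linear equating: y = (SD_Y/SD_X)(x − M_X) + M_Y
y = (9.0/12.5)(61 − 62.4) + 64.5
y = 0.720000 × -1.4 + 64.5 = -1.0080 + 64.5 = 63.5

63.5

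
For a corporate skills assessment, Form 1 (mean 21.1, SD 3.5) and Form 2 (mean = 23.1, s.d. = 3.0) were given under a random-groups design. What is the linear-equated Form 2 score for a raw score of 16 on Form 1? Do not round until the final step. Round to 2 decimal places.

18.73

Linear equating: y = (SD_Y/SD_X)(x − M_X) + M_Y
y = (3.0/3.5)(16 − 21.1) + 23.1
y = 0.857143 × -5.1 + 23.1 = -4.3714 + 23.1 = 18.73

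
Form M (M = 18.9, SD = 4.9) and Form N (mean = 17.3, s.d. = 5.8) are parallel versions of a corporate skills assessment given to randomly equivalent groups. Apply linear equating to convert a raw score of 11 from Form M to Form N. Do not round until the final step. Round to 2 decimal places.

Linear equating: y = (SD_Y/SD_X)(x − M_X) + M_Y
y = (5.8/4.9)(11 − 18.9) + 17.3
y = 1.183673 × -7.9 + 17.3 = -9.3510 + 17.3 = 7.95

7.95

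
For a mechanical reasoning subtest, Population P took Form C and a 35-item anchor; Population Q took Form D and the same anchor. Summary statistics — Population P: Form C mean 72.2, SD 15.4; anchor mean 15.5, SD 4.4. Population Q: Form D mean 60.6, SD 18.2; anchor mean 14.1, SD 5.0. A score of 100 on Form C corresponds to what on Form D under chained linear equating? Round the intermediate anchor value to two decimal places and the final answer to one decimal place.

94.6

Form C → anchor (Population P): v = (4.4/15.4)(100 − 72.2) + 15.5 = 23.44
anchor → Form D (Population Q): y = (18.2/5.0)(23.44 − 14.1) + 60.6 = 94.6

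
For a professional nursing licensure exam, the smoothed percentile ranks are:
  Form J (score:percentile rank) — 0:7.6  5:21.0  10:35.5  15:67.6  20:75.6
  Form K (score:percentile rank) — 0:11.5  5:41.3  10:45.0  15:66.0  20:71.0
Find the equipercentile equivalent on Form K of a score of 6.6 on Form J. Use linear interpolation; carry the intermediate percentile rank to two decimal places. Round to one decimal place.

2.4

PR of 6.6 on Form J: 21.0 + (6.6 − 5)/(10 − 5) × (35.5 − 21.0) = 25.64
On Form K, PR 25.64 falls between score 0 (PR 11.5) and 5 (PR 41.3).
Interpolate: 0 + (25.64 − 11.5)/(41.3 − 11.5) × (5 − 0) = 2.4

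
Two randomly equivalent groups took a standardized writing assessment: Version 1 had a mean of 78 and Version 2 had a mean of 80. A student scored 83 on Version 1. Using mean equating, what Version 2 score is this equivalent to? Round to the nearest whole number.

85

Mean equating: y = x + (M_Y − M_X) = 83 + (80 − 78) = 85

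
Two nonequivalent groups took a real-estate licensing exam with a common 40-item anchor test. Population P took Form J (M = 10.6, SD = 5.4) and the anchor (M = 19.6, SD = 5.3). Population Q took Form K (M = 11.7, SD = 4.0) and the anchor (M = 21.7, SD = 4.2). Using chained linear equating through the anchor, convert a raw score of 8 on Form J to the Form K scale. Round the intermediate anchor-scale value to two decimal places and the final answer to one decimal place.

Form J → anchor (Population P): v = (5.3/5.4)(8 − 10.6) + 19.6 = 17.05
anchor → Form K (Population Q): y = (4.0/4.2)(17.05 − 21.7) + 11.7 = 7.3

7.3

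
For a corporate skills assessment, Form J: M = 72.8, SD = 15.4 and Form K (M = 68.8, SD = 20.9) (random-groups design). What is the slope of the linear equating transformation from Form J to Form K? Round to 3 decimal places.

1.357

A = SD_Y / SD_X = 20.9 / 15.4 = 1.357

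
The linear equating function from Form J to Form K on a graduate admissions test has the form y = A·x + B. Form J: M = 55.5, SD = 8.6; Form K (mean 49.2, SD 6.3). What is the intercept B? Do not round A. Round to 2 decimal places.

8.54

A = SD_Y / SD_X = 6.3 / 8.6 = 0.732558
B = M_Y − A·M_X = 49.2 − 0.732558 × 55.5 = 8.54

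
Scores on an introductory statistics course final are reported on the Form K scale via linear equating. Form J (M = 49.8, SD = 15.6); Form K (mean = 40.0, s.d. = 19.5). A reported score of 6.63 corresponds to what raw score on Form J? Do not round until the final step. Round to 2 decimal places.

Invert y = (SD_Y/SD_X)(x − M_X) + M_Y:
x = (SD_X/SD_Y)(y − M_Y) + M_X = (15.6/19.5)(6.63 − 40.0) + 49.8
x = 0.800000 × -33.370 + 49.8 = 23.10

23.10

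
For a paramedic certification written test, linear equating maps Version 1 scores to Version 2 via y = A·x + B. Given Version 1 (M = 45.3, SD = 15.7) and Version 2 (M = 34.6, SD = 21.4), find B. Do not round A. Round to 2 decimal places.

-27.15

A = SD_Y / SD_X = 21.4 / 15.7 = 1.363057
B = M_Y − A·M_X = 34.6 − 1.363057 × 45.3 = -27.15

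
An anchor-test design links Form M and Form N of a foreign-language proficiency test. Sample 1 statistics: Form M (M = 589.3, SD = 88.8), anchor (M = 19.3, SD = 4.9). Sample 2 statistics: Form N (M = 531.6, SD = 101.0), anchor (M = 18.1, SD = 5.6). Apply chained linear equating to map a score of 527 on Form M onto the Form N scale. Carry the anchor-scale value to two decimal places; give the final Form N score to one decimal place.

Form M → anchor (Sample 1): v = (4.9/88.8)(527 − 589.3) + 19.3 = 15.86
anchor → Form N (Sample 2): y = (101.0/5.6)(15.86 − 18.1) + 531.6 = 491.2

491.2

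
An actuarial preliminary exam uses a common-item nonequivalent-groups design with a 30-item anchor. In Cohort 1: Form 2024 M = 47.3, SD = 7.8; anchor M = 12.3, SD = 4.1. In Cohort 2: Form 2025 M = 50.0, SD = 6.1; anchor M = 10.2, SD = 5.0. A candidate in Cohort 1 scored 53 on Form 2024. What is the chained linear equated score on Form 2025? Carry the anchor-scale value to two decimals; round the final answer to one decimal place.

56.2

Form 2024 → anchor (Cohort 1): v = (4.1/7.8)(53 − 47.3) + 12.3 = 15.30
anchor → Form 2025 (Cohort 2): y = (6.1/5.0)(15.30 − 10.2) + 50.0 = 56.2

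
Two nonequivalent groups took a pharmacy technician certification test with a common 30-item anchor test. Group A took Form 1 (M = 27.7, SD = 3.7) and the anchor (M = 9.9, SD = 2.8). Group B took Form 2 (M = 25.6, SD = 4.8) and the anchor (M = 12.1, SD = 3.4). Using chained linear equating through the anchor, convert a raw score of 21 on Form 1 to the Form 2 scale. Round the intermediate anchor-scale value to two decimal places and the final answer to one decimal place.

Form 1 → anchor (Group A): v = (2.8/3.7)(21 − 27.7) + 9.9 = 4.83
anchor → Form 2 (Group B): y = (4.8/3.4)(4.83 − 12.1) + 25.6 = 15.3

15.3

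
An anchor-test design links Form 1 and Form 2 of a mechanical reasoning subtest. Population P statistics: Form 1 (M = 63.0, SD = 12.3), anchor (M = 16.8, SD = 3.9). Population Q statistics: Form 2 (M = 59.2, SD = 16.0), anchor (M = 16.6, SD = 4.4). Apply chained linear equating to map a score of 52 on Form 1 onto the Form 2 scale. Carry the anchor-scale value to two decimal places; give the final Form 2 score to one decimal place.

Form 1 → anchor (Population P): v = (3.9/12.3)(52 − 63.0) + 16.8 = 13.31
anchor → Form 2 (Population Q): y = (16.0/4.4)(13.31 − 16.6) + 59.2 = 47.2

47.2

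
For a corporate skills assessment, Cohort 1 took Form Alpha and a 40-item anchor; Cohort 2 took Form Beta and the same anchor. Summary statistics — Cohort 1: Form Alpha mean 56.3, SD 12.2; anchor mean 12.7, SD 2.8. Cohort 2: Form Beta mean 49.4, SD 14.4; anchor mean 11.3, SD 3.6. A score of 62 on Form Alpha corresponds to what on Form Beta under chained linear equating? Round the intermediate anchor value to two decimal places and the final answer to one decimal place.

Form Alpha → anchor (Cohort 1): v = (2.8/12.2)(62 − 56.3) + 12.7 = 14.01
anchor → Form Beta (Cohort 2): y = (14.4/3.6)(14.01 − 11.3) + 49.4 = 60.2

60.2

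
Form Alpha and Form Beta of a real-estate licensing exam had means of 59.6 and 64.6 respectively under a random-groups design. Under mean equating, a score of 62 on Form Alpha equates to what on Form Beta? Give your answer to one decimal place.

67.0

Mean equating: y = x + (M_Y − M_X) = 62 + (64.6 − 59.6) = 67.0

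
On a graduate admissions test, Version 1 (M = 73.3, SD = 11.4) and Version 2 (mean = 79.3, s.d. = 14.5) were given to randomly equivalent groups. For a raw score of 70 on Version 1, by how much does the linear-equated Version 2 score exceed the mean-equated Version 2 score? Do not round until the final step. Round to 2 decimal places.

Mean-equated: 70 + (79.3 − 73.3) = 76.00
Linear-equated: (14.5/11.4)(70 − 73.3) + 79.3 = 75.103
Difference = 75.103 − 76.00 = -0.90

-0.90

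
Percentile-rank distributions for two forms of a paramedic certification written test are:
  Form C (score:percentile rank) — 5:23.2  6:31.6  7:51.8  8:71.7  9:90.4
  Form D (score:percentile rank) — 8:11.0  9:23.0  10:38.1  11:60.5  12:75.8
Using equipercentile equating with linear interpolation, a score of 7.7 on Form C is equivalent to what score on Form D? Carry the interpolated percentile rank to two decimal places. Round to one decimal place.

PR of 7.7 on Form C: 51.8 + (7.7 − 7)/(8 − 7) × (71.7 − 51.8) = 65.73
On Form D, PR 65.73 falls between score 11 (PR 60.5) and 12 (PR 75.8).
Interpolate: 11 + (65.73 − 60.5)/(75.8 − 60.5) × (12 − 11) = 11.3

11.3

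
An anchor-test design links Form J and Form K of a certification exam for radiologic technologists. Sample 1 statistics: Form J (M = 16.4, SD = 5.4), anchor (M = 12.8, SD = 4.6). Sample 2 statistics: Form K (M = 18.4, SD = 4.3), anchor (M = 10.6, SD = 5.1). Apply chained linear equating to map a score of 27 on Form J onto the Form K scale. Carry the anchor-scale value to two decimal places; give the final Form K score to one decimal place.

27.9

Form J → anchor (Sample 1): v = (4.6/5.4)(27 − 16.4) + 12.8 = 21.83
anchor → Form K (Sample 2): y = (4.3/5.1)(21.83 − 10.6) + 18.4 = 27.9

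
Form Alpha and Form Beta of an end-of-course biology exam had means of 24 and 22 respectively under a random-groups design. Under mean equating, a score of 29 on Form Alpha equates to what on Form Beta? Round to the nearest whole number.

Mean equating: y = x + (M_Y − M_X) = 29 + (22 − 24) = 27

27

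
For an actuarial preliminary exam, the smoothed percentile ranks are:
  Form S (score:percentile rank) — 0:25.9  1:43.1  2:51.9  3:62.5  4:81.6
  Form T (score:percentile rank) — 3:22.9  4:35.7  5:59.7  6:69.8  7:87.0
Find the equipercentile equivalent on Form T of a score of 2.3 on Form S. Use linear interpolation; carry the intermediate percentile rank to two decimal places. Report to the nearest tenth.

PR of 2.3 on Form S: 51.9 + (2.3 − 2)/(3 − 2) × (62.5 − 51.9) = 55.08
On Form T, PR 55.08 falls between score 4 (PR 35.7) and 5 (PR 59.7).
Interpolate: 4 + (55.08 − 35.7)/(59.7 − 35.7) × (5 − 4) = 4.8

4.8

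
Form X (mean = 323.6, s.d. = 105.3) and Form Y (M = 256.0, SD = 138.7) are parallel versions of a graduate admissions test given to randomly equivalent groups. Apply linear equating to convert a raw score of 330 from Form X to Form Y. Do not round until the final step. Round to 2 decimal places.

264.43

Linear equating: y = (SD_Y/SD_X)(x − M_X) + M_Y
y = (138.7/105.3)(330 − 323.6) + 256.0
y = 1.317189 × 6.4 + 256.0 = 8.4300 + 256.0 = 264.43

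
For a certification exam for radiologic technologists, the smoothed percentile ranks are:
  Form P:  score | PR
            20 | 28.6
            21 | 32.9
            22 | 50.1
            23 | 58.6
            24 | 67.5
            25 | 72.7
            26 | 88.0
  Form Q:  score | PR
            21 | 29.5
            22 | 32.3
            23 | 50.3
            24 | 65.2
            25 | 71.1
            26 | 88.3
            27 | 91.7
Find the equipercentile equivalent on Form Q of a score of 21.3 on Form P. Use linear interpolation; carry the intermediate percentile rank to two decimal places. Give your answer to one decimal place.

22.3

PR of 21.3 on Form P: 32.9 + (21.3 − 21)/(22 − 21) × (50.1 − 32.9) = 38.06
On Form Q, PR 38.06 falls between score 22 (PR 32.3) and 23 (PR 50.3).
Interpolate: 22 + (38.06 − 32.3)/(50.3 − 32.3) × (23 − 22) = 22.3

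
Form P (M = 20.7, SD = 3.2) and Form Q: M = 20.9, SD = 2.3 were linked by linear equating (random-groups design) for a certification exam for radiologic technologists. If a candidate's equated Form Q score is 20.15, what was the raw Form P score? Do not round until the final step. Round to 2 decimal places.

19.66

Invert y = (SD_Y/SD_X)(x − M_X) + M_Y:
x = (SD_X/SD_Y)(y − M_Y) + M_X = (3.2/2.3)(20.15 − 20.9) + 20.7
x = 1.391304 × -0.750 + 20.7 = 19.66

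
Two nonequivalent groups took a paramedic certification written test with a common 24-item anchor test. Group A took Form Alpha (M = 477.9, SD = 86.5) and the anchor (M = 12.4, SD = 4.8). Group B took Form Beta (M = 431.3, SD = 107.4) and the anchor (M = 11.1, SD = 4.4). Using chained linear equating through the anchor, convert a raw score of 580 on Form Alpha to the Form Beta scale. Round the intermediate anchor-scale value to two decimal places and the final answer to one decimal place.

601.4

Form Alpha → anchor (Group A): v = (4.8/86.5)(580 − 477.9) + 12.4 = 18.07
anchor → Form Beta (Group B): y = (107.4/4.4)(18.07 − 11.1) + 431.3 = 601.4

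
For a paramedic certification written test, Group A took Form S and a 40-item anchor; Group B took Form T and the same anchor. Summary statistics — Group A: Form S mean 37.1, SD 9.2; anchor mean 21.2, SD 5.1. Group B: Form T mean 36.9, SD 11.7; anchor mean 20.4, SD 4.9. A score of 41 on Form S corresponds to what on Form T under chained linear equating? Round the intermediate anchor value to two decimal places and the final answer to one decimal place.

Form S → anchor (Group A): v = (5.1/9.2)(41 − 37.1) + 21.2 = 23.36
anchor → Form T (Group B): y = (11.7/4.9)(23.36 − 20.4) + 36.9 = 44.0

44.0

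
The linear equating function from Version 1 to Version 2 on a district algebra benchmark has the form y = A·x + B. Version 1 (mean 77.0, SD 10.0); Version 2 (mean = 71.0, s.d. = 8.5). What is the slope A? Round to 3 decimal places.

A = SD_Y / SD_X = 8.5 / 10.0 = 0.850

0.850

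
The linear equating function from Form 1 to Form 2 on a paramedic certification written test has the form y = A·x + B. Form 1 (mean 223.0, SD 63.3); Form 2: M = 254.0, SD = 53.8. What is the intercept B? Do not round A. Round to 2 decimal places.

A = SD_Y / SD_X = 53.8 / 63.3 = 0.849921
B = M_Y − A·M_X = 254.0 − 0.849921 × 223.0 = 64.47

64.47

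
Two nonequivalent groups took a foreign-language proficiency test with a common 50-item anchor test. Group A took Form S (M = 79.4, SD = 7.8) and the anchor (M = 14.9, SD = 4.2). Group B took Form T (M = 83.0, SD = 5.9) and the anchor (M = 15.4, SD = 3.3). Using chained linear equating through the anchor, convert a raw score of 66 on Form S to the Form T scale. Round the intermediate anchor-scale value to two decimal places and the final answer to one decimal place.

Form S → anchor (Group A): v = (4.2/7.8)(66 − 79.4) + 14.9 = 7.68
anchor → Form T (Group B): y = (5.9/3.3)(7.68 − 15.4) + 83.0 = 69.2

69.2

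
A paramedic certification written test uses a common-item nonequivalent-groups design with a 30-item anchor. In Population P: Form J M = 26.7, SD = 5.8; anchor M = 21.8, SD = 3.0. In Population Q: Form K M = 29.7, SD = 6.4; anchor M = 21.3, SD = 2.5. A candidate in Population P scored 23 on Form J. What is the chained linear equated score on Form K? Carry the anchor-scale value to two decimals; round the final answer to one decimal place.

26.1

Form J → anchor (Population P): v = (3.0/5.8)(23 − 26.7) + 21.8 = 19.89
anchor → Form K (Population Q): y = (6.4/2.5)(19.89 − 21.3) + 29.7 = 26.1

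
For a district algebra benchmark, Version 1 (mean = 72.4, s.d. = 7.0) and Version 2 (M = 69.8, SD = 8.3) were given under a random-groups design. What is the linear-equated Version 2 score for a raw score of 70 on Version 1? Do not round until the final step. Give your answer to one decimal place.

67.0

Linear equating: y = (SD_Y/SD_X)(x − M_X) + M_Y
y = (8.3/7.0)(70 − 72.4) + 69.8
y = 1.185714 × -2.4 + 69.8 = -2.8457 + 69.8 = 67.0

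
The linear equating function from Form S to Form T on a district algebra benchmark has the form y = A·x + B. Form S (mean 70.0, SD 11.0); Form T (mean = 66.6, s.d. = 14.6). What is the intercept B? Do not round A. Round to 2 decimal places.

-26.31

A = SD_Y / SD_X = 14.6 / 11.0 = 1.327273
B = M_Y − A·M_X = 66.6 − 1.327273 × 70.0 = -26.31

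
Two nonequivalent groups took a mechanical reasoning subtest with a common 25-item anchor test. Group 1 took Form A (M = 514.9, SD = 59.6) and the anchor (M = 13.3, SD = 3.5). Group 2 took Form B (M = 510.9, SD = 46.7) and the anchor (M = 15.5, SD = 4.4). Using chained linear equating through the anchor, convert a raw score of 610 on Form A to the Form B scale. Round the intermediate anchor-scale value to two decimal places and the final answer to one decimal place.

Form A → anchor (Group 1): v = (3.5/59.6)(610 − 514.9) + 13.3 = 18.88
anchor → Form B (Group 2): y = (46.7/4.4)(18.88 − 15.5) + 510.9 = 546.8

546.8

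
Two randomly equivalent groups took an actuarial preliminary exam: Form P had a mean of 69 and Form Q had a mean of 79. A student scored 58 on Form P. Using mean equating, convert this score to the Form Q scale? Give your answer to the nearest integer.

68

Mean equating: y = x + (M_Y − M_X) = 58 + (79 − 69) = 68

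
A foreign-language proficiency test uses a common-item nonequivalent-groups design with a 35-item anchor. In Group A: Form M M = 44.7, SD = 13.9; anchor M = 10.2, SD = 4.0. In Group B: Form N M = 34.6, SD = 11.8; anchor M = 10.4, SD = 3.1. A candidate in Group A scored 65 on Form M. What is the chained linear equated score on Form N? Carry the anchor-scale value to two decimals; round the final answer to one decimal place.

Form M → anchor (Group A): v = (4.0/13.9)(65 − 44.7) + 10.2 = 16.04
anchor → Form N (Group B): y = (11.8/3.1)(16.04 − 10.4) + 34.6 = 56.1

56.1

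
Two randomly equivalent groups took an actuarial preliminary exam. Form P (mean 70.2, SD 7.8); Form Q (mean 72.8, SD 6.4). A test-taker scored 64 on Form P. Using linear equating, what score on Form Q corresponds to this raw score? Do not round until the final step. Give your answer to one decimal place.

67.7

Linear equating: y = (SD_Y/SD_X)(x − M_X) + M_Y
y = (6.4/7.8)(64 − 70.2) + 72.8
y = 0.820513 × -6.2 + 72.8 = -5.0872 + 72.8 = 67.7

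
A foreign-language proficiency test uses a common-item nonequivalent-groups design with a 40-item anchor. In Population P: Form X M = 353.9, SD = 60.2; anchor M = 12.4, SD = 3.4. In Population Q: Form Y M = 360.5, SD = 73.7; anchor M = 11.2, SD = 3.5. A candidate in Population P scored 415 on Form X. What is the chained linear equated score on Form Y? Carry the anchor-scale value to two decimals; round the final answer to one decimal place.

458.4

Form X → anchor (Population P): v = (3.4/60.2)(415 − 353.9) + 12.4 = 15.85
anchor → Form Y (Population Q): y = (73.7/3.5)(15.85 − 11.2) + 360.5 = 458.4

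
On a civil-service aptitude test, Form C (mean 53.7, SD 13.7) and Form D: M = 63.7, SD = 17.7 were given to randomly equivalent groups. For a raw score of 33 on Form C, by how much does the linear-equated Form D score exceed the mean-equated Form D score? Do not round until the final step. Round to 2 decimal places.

Mean-equated: 33 + (63.7 − 53.7) = 43.00
Linear-equated: (17.7/13.7)(33 − 53.7) + 63.7 = 36.956
Difference = 36.956 − 43.00 = -6.04

-6.04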